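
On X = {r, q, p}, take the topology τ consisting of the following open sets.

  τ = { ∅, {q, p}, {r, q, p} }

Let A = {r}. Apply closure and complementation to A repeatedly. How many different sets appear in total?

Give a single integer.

closure: X∖int(X∖A) = X∖{q, p} = {r}
Let k=closure and c=complement:
  1. A     = {r}
  2. cA    = {q, p}
  3. kcA   = {r, q, p}
  4. ckcA  = ∅
— saturated at 4

4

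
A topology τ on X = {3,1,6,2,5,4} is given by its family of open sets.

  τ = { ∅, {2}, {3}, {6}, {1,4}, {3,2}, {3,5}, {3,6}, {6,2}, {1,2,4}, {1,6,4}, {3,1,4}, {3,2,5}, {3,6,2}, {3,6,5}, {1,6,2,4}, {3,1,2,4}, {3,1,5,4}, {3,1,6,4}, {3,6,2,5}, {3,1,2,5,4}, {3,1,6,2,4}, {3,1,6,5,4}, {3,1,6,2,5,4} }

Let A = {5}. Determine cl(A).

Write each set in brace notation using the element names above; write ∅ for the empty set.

{5}

cl via duality: int({3,1,6,2,4}) = {3,1,6,2,4}, so X∖{3,1,6,2,4} = {5}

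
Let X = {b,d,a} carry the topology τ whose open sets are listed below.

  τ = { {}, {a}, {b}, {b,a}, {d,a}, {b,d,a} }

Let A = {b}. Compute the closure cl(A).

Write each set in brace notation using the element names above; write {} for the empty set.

{b}

complement {d,a}; its interior {d,a}; cl(A) = X∖{d,a} = {b}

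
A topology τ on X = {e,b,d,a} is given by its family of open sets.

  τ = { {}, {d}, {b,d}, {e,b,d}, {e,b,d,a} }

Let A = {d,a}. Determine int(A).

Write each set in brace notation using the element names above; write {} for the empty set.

U open, U⊆A: {}, {d}. int(A) = ⋃ = {d}

{d}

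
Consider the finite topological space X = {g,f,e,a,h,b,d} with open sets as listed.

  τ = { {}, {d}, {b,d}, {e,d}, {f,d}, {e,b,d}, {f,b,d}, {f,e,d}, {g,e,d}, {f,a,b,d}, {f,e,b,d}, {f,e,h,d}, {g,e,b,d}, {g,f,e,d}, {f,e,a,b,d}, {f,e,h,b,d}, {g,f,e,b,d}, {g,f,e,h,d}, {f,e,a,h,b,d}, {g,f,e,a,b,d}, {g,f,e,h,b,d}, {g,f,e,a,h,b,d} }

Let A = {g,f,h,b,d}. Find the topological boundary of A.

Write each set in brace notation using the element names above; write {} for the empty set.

{g,e,a,h}

interior: largest open inside A is {f,b,d} (from {}, {d}, {b,d}, {f,d}, {f,b,d})
cl via duality: int({e,a}) = {}, so X∖{} = {g,f,e,a,h,b,d}
cl∖int = {g,e,a,h}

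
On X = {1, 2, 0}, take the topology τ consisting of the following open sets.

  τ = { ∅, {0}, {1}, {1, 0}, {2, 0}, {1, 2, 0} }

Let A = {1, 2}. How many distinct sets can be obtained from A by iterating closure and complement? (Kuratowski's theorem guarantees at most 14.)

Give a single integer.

4

complement {0}; its interior {0}; cl(A) = X∖{0} = {1, 2}
With k = closure, c = complement:
  1. A     = {1, 2}
  2. cA    = {0}
  3. kcA   = {2, 0}
  4. ckcA  = {1}
k, c of each give nothing new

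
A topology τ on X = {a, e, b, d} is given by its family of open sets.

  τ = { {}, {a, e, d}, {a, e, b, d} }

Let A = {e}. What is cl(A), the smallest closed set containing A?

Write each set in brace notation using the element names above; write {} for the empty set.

cl via duality: int({a, b, d}) = {}, so X∖{} = {a, e, b, d}

{a, e, b, d}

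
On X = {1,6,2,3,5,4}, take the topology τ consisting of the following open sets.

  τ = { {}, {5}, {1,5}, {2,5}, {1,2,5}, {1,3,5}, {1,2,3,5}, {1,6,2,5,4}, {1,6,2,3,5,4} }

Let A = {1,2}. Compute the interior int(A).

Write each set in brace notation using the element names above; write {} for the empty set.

{}

interior: largest open inside A is {} (from {})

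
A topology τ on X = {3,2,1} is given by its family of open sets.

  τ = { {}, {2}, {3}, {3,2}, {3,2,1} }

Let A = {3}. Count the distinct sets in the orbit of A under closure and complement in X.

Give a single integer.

4

X∖A={2,1}, int(X∖A)={2}, hence cl(A)={3,1}
Orbit (k=closure, c=complement):
  1. A     = {3}
  2. kA    = {3,1}
  3. cA    = {2,1}
  4. ckA   = {2}
(closed under both — stop)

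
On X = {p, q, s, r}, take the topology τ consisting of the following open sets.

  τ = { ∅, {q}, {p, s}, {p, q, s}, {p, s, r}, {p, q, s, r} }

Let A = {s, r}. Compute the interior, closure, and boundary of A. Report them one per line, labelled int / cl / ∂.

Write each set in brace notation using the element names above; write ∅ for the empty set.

interior: largest open inside A is ∅ (from ∅)
cl via duality: int({p, q}) = {q}, so X∖{q} = {p, s, r}
cl∖int = {p, s, r}

int(A) = ∅
cl(A)  = {p, s, r}
∂A     = {p, s, r}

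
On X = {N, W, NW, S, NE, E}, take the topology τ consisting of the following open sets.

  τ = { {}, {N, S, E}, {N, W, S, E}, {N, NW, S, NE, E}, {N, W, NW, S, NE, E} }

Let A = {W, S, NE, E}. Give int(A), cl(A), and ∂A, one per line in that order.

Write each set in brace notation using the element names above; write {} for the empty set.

opens ⊆ A: {}; union → int = {}
complement {N, NW}; its interior {}; cl(A) = X∖{} = {N, W, NW, S, NE, E}
boundary = {N, W, NW, S, NE, E} ∖ {} = {N, W, NW, S, NE, E}

int(A) = {}
cl(A)  = {N, W, NW, S, NE, E}
∂A     = {N, W, NW, S, NE, E}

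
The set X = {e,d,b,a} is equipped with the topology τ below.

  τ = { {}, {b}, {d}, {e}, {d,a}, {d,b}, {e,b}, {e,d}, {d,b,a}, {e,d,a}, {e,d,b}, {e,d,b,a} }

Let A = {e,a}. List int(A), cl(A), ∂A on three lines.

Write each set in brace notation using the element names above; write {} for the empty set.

U open, U⊆A: {}, {e}. int(A) = ⋃ = {e}
X∖A={d,b}, int(X∖A)={d,b}, hence cl(A)={e,a}
∂A: remove int from cl → {a}

int(A) = {e}
cl(A)  = {e,a}
∂A     = {a}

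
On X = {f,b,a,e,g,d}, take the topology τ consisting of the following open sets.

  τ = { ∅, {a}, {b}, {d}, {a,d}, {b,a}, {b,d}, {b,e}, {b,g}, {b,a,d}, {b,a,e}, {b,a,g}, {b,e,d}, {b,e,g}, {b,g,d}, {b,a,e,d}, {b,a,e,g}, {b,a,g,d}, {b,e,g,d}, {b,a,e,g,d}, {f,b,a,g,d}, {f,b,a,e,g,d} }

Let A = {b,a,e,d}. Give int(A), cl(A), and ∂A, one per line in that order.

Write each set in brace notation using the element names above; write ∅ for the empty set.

int(A) = {b,a,e,d}
cl(A)  = {f,b,a,e,g,d}
∂A     = {f,g}

opens ⊆ A: ∅, {b}, {a}, {d}, {b,d}, {b,a}, {a,d}, {b,e}, {b,e,d}, {b,a,e}, {b,a,d}, {b,a,e,d}; union → int = {b,a,e,d}
complement {f,g}; its interior ∅; cl(A) = X∖∅ = {f,b,a,e,g,d}
boundary = {f,b,a,e,g,d} ∖ {b,a,e,d} = {f,g}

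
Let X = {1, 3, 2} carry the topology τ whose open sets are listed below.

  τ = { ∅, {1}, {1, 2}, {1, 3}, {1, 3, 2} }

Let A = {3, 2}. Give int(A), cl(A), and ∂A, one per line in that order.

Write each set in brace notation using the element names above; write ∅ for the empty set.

interior: largest open inside A is ∅ (from ∅)
cl via duality: int({1}) = {1}, so X∖{1} = {3, 2}
cl∖int = {3, 2}

int(A) = ∅
cl(A)  = {3, 2}
∂A     = {3, 2}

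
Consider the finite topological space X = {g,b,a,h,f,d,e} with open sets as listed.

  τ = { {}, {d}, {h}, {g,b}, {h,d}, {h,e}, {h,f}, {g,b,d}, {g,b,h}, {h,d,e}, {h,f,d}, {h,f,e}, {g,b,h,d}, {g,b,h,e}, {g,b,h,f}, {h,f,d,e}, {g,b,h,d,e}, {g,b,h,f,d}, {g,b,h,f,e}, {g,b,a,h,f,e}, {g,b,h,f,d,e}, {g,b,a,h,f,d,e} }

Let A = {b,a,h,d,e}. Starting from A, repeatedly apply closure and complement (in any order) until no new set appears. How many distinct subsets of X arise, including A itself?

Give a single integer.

10

complement {g,f}; its interior {}; cl(A) = X∖{} = {g,b,a,h,f,d,e}
With k = closure, c = complement:
  1. A     = {b,a,h,d,e}
  2. kA    = {g,b,a,h,f,d,e}
  3. cA    = {g,f}
  4. ckA   = {}
  5. kcA   = {g,b,a,f}
  6. ckcA  = {h,d,e}
  7. kckcA = {a,h,f,d,e}
  8. ckckcA = {g,b}
  9. kckckcA = {g,b,a}
  10. ckckckcA = {h,f,d,e}
k, c of each give nothing new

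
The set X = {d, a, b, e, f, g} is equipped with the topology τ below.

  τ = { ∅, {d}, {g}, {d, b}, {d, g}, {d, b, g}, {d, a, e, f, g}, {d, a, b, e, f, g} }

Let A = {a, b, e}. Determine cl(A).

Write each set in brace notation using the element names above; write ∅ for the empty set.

complement {d, f, g}; its interior {d, g}; cl(A) = X∖{d, g} = {a, b, e, f}

{a, b, e, f}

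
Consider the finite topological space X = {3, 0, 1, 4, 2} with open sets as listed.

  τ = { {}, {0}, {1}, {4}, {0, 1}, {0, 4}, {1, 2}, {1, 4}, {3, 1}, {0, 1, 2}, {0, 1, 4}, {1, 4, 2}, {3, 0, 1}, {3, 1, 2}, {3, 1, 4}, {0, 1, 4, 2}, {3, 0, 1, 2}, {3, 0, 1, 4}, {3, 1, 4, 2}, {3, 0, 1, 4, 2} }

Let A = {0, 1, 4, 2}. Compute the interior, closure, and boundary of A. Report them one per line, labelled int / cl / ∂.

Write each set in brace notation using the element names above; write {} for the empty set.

int(A) = {0, 1, 4, 2}
cl(A)  = {3, 0, 1, 4, 2}
∂A     = {3}

opens ⊆ A: {}, {0}, {1}, {4}, {0, 4}, {0, 1}, {1, 2}, {1, 4}, {0, 1, 4}, {1, 4, 2}, {0, 1, 2}, {0, 1, 4, 2}; union → int = {0, 1, 4, 2}
complement {3}; its interior {}; cl(A) = X∖{} = {3, 0, 1, 4, 2}
boundary = {3, 0, 1, 4, 2} ∖ {0, 1, 4, 2} = {3}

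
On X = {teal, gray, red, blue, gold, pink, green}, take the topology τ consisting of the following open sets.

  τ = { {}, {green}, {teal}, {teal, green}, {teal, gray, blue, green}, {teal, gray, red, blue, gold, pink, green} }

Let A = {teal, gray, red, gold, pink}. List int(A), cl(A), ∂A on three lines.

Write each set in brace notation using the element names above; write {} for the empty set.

opens ⊆ A: {}, {teal}; union → int = {teal}
complement {blue, green}; its interior {green}; cl(A) = X∖{green} = {teal, gray, red, blue, gold, pink}
boundary = {teal, gray, red, blue, gold, pink} ∖ {teal} = {gray, red, blue, gold, pink}

int(A) = {teal}
cl(A)  = {teal, gray, red, blue, gold, pink}
∂A     = {gray, red, blue, gold, pink}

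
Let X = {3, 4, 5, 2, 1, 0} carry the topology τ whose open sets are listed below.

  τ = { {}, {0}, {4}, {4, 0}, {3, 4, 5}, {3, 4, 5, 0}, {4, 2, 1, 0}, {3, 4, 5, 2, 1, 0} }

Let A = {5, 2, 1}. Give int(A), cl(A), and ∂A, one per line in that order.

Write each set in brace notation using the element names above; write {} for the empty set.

U open, U⊆A: {}. int(A) = ⋃ = {}
X∖A={3, 4, 0}, int(X∖A)={4, 0}, hence cl(A)={3, 5, 2, 1}
∂A: remove int from cl → {3, 5, 2, 1}

int(A) = {}
cl(A)  = {3, 5, 2, 1}
∂A     = {3, 5, 2, 1}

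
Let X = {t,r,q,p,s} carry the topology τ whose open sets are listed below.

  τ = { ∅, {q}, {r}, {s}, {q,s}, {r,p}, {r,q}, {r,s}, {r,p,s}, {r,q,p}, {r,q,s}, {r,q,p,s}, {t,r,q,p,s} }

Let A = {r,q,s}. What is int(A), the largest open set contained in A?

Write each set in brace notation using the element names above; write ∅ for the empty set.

{r,q,s}

opens ⊆ A: ∅, {q}, {r}, {s}, {r,q}, {q,s}, {r,s}, {r,q,s}; union → int = {r,q,s}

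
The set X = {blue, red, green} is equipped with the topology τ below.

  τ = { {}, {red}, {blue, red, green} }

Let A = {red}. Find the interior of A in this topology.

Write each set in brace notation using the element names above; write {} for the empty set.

U open, U⊆A: {}, {red}. int(A) = ⋃ = {red}

{red}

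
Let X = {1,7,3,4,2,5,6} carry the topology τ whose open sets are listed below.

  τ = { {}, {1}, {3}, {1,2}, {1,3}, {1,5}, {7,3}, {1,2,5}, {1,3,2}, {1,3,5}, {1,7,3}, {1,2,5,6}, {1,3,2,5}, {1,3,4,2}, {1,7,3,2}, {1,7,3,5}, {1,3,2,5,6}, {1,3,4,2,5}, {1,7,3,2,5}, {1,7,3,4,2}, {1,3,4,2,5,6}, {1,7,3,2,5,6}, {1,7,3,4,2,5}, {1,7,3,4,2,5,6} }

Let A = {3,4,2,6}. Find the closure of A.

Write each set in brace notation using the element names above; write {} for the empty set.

X∖A={1,7,5}, int(X∖A)={1,5}, hence cl(A)={7,3,4,2,6}

{7,3,4,2,6}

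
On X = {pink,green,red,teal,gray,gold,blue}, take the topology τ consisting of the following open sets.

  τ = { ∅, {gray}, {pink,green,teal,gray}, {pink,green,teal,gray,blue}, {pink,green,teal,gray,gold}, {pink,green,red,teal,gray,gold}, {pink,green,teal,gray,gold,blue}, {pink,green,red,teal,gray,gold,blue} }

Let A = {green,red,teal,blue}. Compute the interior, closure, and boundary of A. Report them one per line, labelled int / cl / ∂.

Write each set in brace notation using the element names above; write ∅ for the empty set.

int(A) = ∅
cl(A)  = {pink,green,red,teal,gold,blue}
∂A     = {pink,green,red,teal,gold,blue}

interior: largest open inside A is ∅ (from ∅)
cl via duality: int({pink,gray,gold}) = {gray}, so X∖{gray} = {pink,green,red,teal,gold,blue}
cl∖int = {pink,green,red,teal,gold,blue}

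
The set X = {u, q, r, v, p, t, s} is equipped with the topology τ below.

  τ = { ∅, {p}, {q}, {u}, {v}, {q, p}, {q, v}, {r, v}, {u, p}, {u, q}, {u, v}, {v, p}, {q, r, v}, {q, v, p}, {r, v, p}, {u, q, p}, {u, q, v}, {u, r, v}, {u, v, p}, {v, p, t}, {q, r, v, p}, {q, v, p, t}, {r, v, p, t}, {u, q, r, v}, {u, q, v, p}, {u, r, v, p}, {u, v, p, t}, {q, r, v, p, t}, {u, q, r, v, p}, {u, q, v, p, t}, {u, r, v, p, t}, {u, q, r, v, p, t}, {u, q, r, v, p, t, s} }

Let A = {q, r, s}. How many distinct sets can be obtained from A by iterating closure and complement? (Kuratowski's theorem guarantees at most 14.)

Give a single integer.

6

X∖A={u, v, p, t}, int(X∖A)={u, v, p, t}, hence cl(A)={q, r, s}
Orbit (k=closure, c=complement):
  1. A     = {q, r, s}
  2. cA    = {u, v, p, t}
  3. kcA   = {u, r, v, p, t, s}
  4. ckcA  = {q}
  5. kckcA = {q, s}
  6. ckckcA = {u, r, v, p, t}
(closed under both — stop)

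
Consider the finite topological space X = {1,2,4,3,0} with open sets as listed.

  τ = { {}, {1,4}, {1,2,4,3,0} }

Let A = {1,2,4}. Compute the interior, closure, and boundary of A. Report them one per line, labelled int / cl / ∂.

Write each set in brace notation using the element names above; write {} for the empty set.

int(A) = {1,4}
cl(A)  = {1,2,4,3,0}
∂A     = {2,3,0}

U open, U⊆A: {}, {1,4}. int(A) = ⋃ = {1,4}
X∖A={3,0}, int(X∖A)={}, hence cl(A)={1,2,4,3,0}
∂A: remove int from cl → {2,3,0}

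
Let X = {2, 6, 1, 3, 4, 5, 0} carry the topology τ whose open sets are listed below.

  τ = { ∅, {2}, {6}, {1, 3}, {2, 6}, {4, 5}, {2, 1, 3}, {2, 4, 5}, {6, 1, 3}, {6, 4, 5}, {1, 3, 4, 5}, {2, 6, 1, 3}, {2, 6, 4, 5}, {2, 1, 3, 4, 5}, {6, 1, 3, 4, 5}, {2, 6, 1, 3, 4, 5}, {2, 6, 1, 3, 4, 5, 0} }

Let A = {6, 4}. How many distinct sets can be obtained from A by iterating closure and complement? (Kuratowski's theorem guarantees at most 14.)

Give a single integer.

10

complement {2, 1, 3, 5, 0}; its interior {2, 1, 3}; cl(A) = X∖{2, 1, 3} = {6, 4, 5, 0}
With k = closure, c = complement:
  1. A     = {6, 4}
  2. kA    = {6, 4, 5, 0}
  3. cA    = {2, 1, 3, 5, 0}
  4. ckA   = {2, 1, 3}
  5. kcA   = {2, 1, 3, 4, 5, 0}
  6. kckA  = {2, 1, 3, 0}
  7. ckcA  = {6}
  8. ckckA = {6, 4, 5}
  9. kckcA = {6, 0}
  10. ckckcA = {2, 1, 3, 4, 5}
k, c of each give nothing new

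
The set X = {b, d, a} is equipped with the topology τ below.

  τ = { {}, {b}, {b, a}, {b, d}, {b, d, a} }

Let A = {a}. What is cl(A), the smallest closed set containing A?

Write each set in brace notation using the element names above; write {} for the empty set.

{a}

closure: X∖int(X∖A) = X∖{b, d} = {a}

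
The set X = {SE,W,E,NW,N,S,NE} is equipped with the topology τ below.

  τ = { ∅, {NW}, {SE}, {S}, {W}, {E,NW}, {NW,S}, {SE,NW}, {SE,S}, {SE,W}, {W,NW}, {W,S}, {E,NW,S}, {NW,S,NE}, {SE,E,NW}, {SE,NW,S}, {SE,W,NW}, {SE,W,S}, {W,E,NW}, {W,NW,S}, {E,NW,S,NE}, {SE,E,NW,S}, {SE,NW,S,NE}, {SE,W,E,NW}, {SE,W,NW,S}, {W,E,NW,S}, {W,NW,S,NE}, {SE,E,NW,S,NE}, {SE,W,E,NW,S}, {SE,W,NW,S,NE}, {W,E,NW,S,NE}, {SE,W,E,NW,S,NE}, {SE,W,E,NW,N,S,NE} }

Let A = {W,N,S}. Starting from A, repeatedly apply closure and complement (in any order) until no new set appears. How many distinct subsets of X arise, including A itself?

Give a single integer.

closure: X∖int(X∖A) = X∖{SE,E,NW} = {W,N,S,NE}
Let k=closure and c=complement:
  1. A     = {W,N,S}
  2. kA    = {W,N,S,NE}
  3. cA    = {SE,E,NW,NE}
  4. ckA   = {SE,E,NW}
  5. kcA   = {SE,E,NW,N,NE}
  6. ckcA  = {W,S}
— saturated at 6

6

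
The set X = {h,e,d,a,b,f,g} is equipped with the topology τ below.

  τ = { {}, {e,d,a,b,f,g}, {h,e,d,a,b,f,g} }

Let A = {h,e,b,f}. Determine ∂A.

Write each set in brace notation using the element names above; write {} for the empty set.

interior: largest open inside A is {} (from {})
cl via duality: int({d,a,g}) = {}, so X∖{} = {h,e,d,a,b,f,g}
cl∖int = {h,e,d,a,b,f,g}

{h,e,d,a,b,f,g}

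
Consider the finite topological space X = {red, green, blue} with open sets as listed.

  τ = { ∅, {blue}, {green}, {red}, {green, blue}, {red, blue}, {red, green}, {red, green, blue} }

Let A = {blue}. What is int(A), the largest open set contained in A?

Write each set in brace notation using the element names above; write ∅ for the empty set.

open subsets of A: ∅, {blue}; so int(A) = {blue}

{blue}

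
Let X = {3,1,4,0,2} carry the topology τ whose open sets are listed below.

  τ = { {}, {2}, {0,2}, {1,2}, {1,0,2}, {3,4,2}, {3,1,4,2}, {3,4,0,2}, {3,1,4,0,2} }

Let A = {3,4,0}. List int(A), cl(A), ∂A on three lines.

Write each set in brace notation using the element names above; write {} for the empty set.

interior: largest open inside A is {} (from {})
cl via duality: int({1,2}) = {1,2}, so X∖{1,2} = {3,4,0}
cl∖int = {3,4,0}

int(A) = {}
cl(A)  = {3,4,0}
∂A     = {3,4,0}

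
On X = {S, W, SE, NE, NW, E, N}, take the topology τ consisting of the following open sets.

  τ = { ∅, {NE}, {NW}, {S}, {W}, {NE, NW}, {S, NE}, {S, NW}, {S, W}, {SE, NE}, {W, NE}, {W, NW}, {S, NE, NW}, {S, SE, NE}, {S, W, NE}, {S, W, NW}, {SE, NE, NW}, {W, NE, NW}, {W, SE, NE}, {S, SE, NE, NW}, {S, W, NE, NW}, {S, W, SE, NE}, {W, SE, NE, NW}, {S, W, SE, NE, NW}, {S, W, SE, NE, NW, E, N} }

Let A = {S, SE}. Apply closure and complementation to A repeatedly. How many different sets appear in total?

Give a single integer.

8

closure: X∖int(X∖A) = X∖{W, NE, NW} = {S, SE, E, N}
Let k=closure and c=complement:
  1. A     = {S, SE}
  2. kA    = {S, SE, E, N}
  3. cA    = {W, NE, NW, E, N}
  4. ckA   = {W, NE, NW}
  5. kcA   = {W, SE, NE, NW, E, N}
  6. ckcA  = {S}
  7. kckcA = {S, E, N}
  8. ckckcA = {W, SE, NE, NW}
— saturated at 8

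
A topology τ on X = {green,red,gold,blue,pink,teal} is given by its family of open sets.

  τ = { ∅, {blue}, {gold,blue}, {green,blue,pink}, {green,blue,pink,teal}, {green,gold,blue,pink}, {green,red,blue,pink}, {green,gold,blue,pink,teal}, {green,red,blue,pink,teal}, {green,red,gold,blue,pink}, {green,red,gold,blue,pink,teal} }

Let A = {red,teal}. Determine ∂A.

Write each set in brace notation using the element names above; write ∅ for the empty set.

U open, U⊆A: ∅. int(A) = ⋃ = ∅
X∖A={green,gold,blue,pink}, int(X∖A)={green,gold,blue,pink}, hence cl(A)={red,teal}
∂A: remove int from cl → {red,teal}

{red,teal}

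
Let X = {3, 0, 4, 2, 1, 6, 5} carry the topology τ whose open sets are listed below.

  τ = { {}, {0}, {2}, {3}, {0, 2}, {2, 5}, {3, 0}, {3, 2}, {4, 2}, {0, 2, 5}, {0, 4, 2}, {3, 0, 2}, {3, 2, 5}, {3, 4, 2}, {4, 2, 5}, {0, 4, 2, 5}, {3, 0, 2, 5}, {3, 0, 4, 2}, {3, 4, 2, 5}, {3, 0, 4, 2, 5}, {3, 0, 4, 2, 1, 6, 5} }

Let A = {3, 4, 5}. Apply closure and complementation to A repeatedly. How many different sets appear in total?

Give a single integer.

cl via duality: int({0, 2, 1, 6}) = {0, 2}, so X∖{0, 2} = {3, 4, 1, 6, 5}
Write k for closure, c for complement:
  1. A     = {3, 4, 5}
  2. kA    = {3, 4, 1, 6, 5}
  3. cA    = {0, 2, 1, 6}
  4. ckA   = {0, 2}
  5. kcA   = {0, 4, 2, 1, 6, 5}
  6. ckcA  = {3}
  7. kckcA = {3, 1, 6}
  8. ckckcA = {0, 4, 2, 5}
applying k or c yields no new set

8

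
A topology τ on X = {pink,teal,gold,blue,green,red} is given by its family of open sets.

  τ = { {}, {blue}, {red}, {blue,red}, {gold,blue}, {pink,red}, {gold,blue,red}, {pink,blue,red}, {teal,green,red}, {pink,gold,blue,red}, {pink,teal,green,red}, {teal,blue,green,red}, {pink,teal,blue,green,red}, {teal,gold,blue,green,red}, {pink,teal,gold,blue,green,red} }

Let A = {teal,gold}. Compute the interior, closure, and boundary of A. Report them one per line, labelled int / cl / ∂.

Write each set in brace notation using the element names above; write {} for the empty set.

int(A) = {}
cl(A)  = {teal,gold,green}
∂A     = {teal,gold,green}

interior: largest open inside A is {} (from {})
cl via duality: int({pink,blue,green,red}) = {pink,blue,red}, so X∖{pink,blue,red} = {teal,gold,green}
cl∖int = {teal,gold,green}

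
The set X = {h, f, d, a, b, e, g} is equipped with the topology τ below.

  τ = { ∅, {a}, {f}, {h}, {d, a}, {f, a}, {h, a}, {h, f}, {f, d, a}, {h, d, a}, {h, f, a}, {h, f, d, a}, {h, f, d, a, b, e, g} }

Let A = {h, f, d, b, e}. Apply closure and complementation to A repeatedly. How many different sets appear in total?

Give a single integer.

complement {a, g}; its interior {a}; cl(A) = X∖{a} = {h, f, d, b, e, g}
With k = closure, c = complement:
  1. A     = {h, f, d, b, e}
  2. kA    = {h, f, d, b, e, g}
  3. cA    = {a, g}
  4. ckA   = {a}
  5. kcA   = {d, a, b, e, g}
  6. ckcA  = {h, f}
  7. kckcA = {h, f, b, e, g}
  8. ckckcA = {d, a}
k, c of each give nothing new

8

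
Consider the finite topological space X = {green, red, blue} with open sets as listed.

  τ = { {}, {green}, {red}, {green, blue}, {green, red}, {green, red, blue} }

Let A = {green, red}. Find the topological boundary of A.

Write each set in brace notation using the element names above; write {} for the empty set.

open subsets of A: {}, {red}, {green}, {green, red}; so int(A) = {green, red}
closure: X∖int(X∖A) = X∖{} = {green, red, blue}
∂A = {green, red, blue} minus {green, red} = {blue}

{blue}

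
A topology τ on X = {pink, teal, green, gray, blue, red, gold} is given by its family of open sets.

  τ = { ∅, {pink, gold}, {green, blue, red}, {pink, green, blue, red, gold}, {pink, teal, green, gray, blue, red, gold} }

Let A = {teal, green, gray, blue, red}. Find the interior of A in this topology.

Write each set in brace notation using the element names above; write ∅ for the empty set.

open subsets of A: ∅, {green, blue, red}; so int(A) = {green, blue, red}

{green, blue, red}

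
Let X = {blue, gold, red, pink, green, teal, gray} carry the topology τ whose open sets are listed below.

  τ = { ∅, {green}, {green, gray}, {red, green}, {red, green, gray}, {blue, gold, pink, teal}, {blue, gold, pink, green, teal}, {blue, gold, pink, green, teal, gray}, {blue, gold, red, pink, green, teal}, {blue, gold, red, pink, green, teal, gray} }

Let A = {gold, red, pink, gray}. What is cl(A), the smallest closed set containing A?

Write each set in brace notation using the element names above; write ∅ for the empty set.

{blue, gold, red, pink, teal, gray}

X∖A={blue, green, teal}, int(X∖A)={green}, hence cl(A)={blue, gold, red, pink, teal, gray}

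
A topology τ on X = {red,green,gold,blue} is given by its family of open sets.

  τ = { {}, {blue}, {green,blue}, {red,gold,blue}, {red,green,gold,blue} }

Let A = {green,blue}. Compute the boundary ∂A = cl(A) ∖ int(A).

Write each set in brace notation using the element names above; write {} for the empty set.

{red,gold}

interior: largest open inside A is {green,blue} (from {}, {blue}, {green,blue})
cl via duality: int({red,gold}) = {}, so X∖{} = {red,green,gold,blue}
cl∖int = {red,gold}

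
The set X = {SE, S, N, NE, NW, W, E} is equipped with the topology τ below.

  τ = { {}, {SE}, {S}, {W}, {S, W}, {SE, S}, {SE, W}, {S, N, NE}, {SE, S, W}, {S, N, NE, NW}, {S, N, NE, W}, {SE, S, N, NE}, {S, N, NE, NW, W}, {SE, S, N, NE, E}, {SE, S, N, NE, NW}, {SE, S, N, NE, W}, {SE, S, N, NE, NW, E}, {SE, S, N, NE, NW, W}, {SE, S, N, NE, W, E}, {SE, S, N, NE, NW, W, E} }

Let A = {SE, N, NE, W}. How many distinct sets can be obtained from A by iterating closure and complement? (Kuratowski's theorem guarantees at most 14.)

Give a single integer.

8

complement {S, NW, E}; its interior {S}; cl(A) = X∖{S} = {SE, N, NE, NW, W, E}
With k = closure, c = complement:
  1. A     = {SE, N, NE, W}
  2. kA    = {SE, N, NE, NW, W, E}
  3. cA    = {S, NW, E}
  4. ckA   = {S}
  5. kcA   = {S, N, NE, NW, E}
  6. ckcA  = {SE, W}
  7. kckcA = {SE, W, E}
  8. ckckcA = {S, N, NE, NW}
k, c of each give nothing new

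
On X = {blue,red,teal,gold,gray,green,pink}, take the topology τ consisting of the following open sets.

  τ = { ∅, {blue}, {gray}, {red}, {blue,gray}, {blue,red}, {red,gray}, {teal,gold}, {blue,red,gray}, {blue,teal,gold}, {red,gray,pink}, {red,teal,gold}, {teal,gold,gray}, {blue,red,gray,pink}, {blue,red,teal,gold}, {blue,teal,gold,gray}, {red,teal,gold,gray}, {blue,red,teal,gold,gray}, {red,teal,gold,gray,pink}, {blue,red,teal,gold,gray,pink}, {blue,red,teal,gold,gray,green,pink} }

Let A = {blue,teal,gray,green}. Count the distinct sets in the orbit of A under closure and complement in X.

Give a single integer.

10

X∖A={red,gold,pink}, int(X∖A)={red}, hence cl(A)={blue,teal,gold,gray,green,pink}
Orbit (k=closure, c=complement):
  1. A     = {blue,teal,gray,green}
  2. kA    = {blue,teal,gold,gray,green,pink}
  3. cA    = {red,gold,pink}
  4. ckA   = {red}
  5. kcA   = {red,teal,gold,green,pink}
  6. kckA  = {red,green,pink}
  7. ckcA  = {blue,gray}
  8. ckckA = {blue,teal,gold,gray}
  9. kckcA = {blue,gray,green,pink}
  10. ckckcA = {red,teal,gold}
(closed under both — stop)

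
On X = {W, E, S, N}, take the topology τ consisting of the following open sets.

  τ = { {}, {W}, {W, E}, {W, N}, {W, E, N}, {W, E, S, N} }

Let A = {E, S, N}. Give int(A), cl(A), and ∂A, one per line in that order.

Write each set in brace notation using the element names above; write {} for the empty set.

interior: largest open inside A is {} (from {})
cl via duality: int({W}) = {W}, so X∖{W} = {E, S, N}
cl∖int = {E, S, N}

int(A) = {}
cl(A)  = {E, S, N}
∂A     = {E, S, N}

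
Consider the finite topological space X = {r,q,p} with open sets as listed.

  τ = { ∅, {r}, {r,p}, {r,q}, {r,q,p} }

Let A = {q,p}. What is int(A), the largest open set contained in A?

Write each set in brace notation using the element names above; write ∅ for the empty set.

interior: largest open inside A is ∅ (from ∅)

∅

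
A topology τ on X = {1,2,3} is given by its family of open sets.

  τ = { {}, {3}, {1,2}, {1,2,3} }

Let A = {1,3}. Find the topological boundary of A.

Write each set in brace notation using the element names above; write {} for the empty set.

U open, U⊆A: {}, {3}. int(A) = ⋃ = {3}
X∖A={2}, int(X∖A)={}, hence cl(A)={1,2,3}
∂A: remove int from cl → {1,2}

{1,2}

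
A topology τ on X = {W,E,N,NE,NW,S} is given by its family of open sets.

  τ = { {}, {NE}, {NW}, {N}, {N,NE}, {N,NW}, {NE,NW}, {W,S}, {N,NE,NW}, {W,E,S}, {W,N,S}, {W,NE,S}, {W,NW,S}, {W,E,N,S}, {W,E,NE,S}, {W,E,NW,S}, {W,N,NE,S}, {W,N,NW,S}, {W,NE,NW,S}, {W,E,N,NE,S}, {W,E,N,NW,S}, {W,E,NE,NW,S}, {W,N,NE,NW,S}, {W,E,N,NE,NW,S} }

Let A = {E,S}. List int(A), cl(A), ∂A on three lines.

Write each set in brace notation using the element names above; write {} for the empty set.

int(A) = {}
cl(A)  = {W,E,S}
∂A     = {W,E,S}

U open, U⊆A: {}. int(A) = ⋃ = {}
X∖A={W,N,NE,NW}, int(X∖A)={N,NE,NW}, hence cl(A)={W,E,S}
∂A: remove int from cl → {W,E,S}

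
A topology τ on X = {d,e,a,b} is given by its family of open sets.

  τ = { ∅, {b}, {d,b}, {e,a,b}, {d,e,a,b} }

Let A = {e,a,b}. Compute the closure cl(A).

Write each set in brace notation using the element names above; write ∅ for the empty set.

{d,e,a,b}

X∖A={d}, int(X∖A)=∅, hence cl(A)={d,e,a,b}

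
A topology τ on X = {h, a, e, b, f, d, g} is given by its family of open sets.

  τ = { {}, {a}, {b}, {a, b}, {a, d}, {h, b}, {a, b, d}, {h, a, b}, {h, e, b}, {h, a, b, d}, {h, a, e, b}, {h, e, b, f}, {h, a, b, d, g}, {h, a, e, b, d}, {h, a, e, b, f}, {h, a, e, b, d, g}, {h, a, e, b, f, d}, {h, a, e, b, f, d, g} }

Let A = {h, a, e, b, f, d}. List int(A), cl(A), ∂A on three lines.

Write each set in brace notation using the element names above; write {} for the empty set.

int(A) = {h, a, e, b, f, d}
cl(A)  = {h, a, e, b, f, d, g}
∂A     = {g}

interior: largest open inside A is {h, a, e, b, f, d} (from {}, {b}, {a}, {a, b}, {a, d}, {h, b}, {a, b, d}, {h, e, b}, {h, a, b}, {h, a, e, b}, {h, a, b, d}, {h, e, b, f}, {h, a, e, b, d}, {h, a, e, b, f}, {h, a, e, b, f, d})
cl via duality: int({g}) = {}, so X∖{} = {h, a, e, b, f, d, g}
cl∖int = {g}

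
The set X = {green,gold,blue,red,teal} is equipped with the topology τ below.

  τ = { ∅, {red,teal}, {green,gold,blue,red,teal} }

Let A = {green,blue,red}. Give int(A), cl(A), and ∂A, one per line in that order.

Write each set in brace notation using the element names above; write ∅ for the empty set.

int(A) = ∅
cl(A)  = {green,gold,blue,red,teal}
∂A     = {green,gold,blue,red,teal}

open subsets of A: ∅; so int(A) = ∅
closure: X∖int(X∖A) = X∖∅ = {green,gold,blue,red,teal}
∂A = {green,gold,blue,red,teal} minus ∅ = {green,gold,blue,red,teal}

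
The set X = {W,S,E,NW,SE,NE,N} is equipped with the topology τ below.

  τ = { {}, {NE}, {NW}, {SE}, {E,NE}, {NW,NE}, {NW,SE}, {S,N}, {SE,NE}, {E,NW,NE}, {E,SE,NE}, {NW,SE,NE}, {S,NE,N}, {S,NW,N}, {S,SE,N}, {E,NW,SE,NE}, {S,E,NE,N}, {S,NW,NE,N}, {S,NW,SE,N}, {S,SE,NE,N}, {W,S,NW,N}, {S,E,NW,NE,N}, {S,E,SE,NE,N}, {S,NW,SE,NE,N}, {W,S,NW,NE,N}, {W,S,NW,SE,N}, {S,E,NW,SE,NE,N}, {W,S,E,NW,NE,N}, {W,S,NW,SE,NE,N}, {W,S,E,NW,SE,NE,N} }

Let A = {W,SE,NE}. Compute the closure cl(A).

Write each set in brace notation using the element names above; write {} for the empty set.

complement {S,E,NW,N}; its interior {S,NW,N}; cl(A) = X∖{S,NW,N} = {W,E,SE,NE}

{W,E,SE,NE}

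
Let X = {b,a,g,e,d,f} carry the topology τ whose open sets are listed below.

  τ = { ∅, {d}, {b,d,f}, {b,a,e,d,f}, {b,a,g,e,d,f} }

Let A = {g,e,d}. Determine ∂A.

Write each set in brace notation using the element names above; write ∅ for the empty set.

interior: largest open inside A is {d} (from ∅, {d})
cl via duality: int({b,a,f}) = ∅, so X∖∅ = {b,a,g,e,d,f}
cl∖int = {b,a,g,e,f}

{b,a,g,e,f}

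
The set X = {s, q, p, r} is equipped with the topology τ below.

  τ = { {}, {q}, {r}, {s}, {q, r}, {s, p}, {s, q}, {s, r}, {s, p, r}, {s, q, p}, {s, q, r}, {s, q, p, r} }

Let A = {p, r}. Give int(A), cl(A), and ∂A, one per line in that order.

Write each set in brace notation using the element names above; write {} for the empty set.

opens ⊆ A: {}, {r}; union → int = {r}
complement {s, q}; its interior {s, q}; cl(A) = X∖{s, q} = {p, r}
boundary = {p, r} ∖ {r} = {p}

int(A) = {r}
cl(A)  = {p, r}
∂A     = {p}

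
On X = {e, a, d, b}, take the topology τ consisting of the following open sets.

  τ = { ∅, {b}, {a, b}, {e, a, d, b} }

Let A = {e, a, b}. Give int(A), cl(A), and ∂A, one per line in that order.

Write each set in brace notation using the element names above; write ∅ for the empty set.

open subsets of A: ∅, {b}, {a, b}; so int(A) = {a, b}
closure: X∖int(X∖A) = X∖∅ = {e, a, d, b}
∂A = {e, a, d, b} minus {a, b} = {e, d}

int(A) = {a, b}
cl(A)  = {e, a, d, b}
∂A     = {e, d}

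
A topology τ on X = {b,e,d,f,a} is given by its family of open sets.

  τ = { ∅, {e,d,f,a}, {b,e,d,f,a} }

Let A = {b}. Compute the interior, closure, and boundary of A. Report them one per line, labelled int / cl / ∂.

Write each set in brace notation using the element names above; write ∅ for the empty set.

interior: largest open inside A is ∅ (from ∅)
cl via duality: int({e,d,f,a}) = {e,d,f,a}, so X∖{e,d,f,a} = {b}
cl∖int = {b}

int(A) = ∅
cl(A)  = {b}
∂A     = {b}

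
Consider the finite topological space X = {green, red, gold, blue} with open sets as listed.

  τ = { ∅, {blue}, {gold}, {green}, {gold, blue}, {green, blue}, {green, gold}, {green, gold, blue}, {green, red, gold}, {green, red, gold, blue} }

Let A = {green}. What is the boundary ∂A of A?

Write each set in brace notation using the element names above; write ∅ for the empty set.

opens ⊆ A: ∅, {green}; union → int = {green}
complement {red, gold, blue}; its interior {gold, blue}; cl(A) = X∖{gold, blue} = {green, red}
boundary = {green, red} ∖ {green} = {red}

{red}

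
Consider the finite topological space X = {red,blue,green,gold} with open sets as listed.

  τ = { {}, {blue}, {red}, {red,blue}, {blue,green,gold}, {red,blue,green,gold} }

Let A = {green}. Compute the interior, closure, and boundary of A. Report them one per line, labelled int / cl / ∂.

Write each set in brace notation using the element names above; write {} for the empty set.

int(A) = {}
cl(A)  = {green,gold}
∂A     = {green,gold}

opens ⊆ A: {}; union → int = {}
complement {red,blue,gold}; its interior {red,blue}; cl(A) = X∖{red,blue} = {green,gold}
boundary = {green,gold} ∖ {} = {green,gold}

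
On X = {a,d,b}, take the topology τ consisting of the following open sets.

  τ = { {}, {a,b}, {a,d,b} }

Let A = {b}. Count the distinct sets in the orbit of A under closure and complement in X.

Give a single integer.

closure: X∖int(X∖A) = X∖{} = {a,d,b}
Let k=closure and c=complement:
  1. A     = {b}
  2. kA    = {a,d,b}
  3. cA    = {a,d}
  4. ckA   = {}
— saturated at 4

4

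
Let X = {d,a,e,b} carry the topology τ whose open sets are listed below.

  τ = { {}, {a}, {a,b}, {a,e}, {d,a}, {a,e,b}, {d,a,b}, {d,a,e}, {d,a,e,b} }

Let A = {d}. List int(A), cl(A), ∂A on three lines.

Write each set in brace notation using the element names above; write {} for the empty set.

U open, U⊆A: {}. int(A) = ⋃ = {}
X∖A={a,e,b}, int(X∖A)={a,e,b}, hence cl(A)={d}
∂A: remove int from cl → {d}

int(A) = {}
cl(A)  = {d}
∂A     = {d}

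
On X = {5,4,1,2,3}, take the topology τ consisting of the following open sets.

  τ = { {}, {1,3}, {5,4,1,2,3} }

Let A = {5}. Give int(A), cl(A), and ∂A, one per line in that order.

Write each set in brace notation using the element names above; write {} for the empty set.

U open, U⊆A: {}. int(A) = ⋃ = {}
X∖A={4,1,2,3}, int(X∖A)={1,3}, hence cl(A)={5,4,2}
∂A: remove int from cl → {5,4,2}

int(A) = {}
cl(A)  = {5,4,2}
∂A     = {5,4,2}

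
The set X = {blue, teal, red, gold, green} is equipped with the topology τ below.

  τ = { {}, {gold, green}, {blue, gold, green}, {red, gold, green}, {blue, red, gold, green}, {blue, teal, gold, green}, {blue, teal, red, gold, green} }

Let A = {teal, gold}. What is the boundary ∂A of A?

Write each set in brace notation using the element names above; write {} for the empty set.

{blue, teal, red, gold, green}

opens ⊆ A: {}; union → int = {}
complement {blue, red, green}; its interior {}; cl(A) = X∖{} = {blue, teal, red, gold, green}
boundary = {blue, teal, red, gold, green} ∖ {} = {blue, teal, red, gold, green}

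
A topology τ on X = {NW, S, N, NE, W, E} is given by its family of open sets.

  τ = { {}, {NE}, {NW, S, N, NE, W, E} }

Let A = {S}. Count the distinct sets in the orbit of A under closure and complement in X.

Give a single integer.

X∖A={NW, N, NE, W, E}, int(X∖A)={NE}, hence cl(A)={NW, S, N, W, E}
Orbit (k=closure, c=complement):
  1. A     = {S}
  2. kA    = {NW, S, N, W, E}
  3. cA    = {NW, N, NE, W, E}
  4. ckA   = {NE}
  5. kcA   = {NW, S, N, NE, W, E}
  6. ckcA  = {}
(closed under both — stop)

6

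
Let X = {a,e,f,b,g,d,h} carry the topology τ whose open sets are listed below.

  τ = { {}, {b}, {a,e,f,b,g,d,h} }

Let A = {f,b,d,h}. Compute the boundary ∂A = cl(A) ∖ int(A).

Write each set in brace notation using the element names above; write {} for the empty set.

interior: largest open inside A is {b} (from {}, {b})
cl via duality: int({a,e,g}) = {}, so X∖{} = {a,e,f,b,g,d,h}
cl∖int = {a,e,f,g,d,h}

{a,e,f,g,d,h}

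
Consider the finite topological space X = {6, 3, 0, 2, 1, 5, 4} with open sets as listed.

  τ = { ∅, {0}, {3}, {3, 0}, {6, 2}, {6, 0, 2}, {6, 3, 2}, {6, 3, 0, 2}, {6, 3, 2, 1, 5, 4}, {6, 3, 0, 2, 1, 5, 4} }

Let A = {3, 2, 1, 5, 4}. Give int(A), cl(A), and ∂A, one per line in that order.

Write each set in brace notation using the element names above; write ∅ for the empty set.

opens ⊆ A: ∅, {3}; union → int = {3}
complement {6, 0}; its interior {0}; cl(A) = X∖{0} = {6, 3, 2, 1, 5, 4}
boundary = {6, 3, 2, 1, 5, 4} ∖ {3} = {6, 2, 1, 5, 4}

int(A) = {3}
cl(A)  = {6, 3, 2, 1, 5, 4}
∂A     = {6, 2, 1, 5, 4}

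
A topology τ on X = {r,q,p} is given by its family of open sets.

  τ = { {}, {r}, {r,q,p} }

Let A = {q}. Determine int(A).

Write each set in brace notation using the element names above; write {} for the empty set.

{}

interior: largest open inside A is {} (from {})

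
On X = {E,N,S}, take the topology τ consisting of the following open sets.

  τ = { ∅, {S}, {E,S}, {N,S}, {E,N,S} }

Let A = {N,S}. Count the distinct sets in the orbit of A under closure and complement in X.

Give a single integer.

4

cl via duality: int({E}) = ∅, so X∖∅ = {E,N,S}
Write k for closure, c for complement:
  1. A     = {N,S}
  2. kA    = {E,N,S}
  3. cA    = {E}
  4. ckA   = ∅
applying k or c yields no new set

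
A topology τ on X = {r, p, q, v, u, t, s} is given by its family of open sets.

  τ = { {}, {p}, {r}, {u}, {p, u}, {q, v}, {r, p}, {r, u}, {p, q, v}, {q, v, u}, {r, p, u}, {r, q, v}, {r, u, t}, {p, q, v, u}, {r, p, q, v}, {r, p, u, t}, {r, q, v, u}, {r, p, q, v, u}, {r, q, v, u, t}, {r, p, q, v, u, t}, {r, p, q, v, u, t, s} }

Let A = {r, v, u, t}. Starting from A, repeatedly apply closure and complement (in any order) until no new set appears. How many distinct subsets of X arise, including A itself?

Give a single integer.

10

complement {p, q, s}; its interior {p}; cl(A) = X∖{p} = {r, q, v, u, t, s}
With k = closure, c = complement:
  1. A     = {r, v, u, t}
  2. kA    = {r, q, v, u, t, s}
  3. cA    = {p, q, s}
  4. ckA   = {p}
  5. kcA   = {p, q, v, s}
  6. kckA  = {p, s}
  7. ckcA  = {r, u, t}
  8. ckckA = {r, q, v, u, t}
  9. kckcA = {r, u, t, s}
  10. ckckcA = {p, q, v}
k, c of each give nothing new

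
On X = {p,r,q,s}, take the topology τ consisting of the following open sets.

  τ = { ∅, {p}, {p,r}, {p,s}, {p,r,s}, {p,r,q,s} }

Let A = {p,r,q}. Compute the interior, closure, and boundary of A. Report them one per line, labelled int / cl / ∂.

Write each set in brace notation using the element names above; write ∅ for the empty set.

open subsets of A: ∅, {p}, {p,r}; so int(A) = {p,r}
closure: X∖int(X∖A) = X∖∅ = {p,r,q,s}
∂A = {p,r,q,s} minus {p,r} = {q,s}

int(A) = {p,r}
cl(A)  = {p,r,q,s}
∂A     = {q,s}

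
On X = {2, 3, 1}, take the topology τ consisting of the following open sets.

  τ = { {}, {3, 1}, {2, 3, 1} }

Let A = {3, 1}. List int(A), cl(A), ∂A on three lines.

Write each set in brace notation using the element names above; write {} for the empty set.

int(A) = {3, 1}
cl(A)  = {2, 3, 1}
∂A     = {2}

opens ⊆ A: {}, {3, 1}; union → int = {3, 1}
complement {2}; its interior {}; cl(A) = X∖{} = {2, 3, 1}
boundary = {2, 3, 1} ∖ {3, 1} = {2}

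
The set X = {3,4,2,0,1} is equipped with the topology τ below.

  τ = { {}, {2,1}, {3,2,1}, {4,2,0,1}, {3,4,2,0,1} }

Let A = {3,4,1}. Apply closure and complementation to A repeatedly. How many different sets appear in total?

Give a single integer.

4

cl via duality: int({2,0}) = {}, so X∖{} = {3,4,2,0,1}
Write k for closure, c for complement:
  1. A     = {3,4,1}
  2. kA    = {3,4,2,0,1}
  3. cA    = {2,0}
  4. ckA   = {}
applying k or c yields no new set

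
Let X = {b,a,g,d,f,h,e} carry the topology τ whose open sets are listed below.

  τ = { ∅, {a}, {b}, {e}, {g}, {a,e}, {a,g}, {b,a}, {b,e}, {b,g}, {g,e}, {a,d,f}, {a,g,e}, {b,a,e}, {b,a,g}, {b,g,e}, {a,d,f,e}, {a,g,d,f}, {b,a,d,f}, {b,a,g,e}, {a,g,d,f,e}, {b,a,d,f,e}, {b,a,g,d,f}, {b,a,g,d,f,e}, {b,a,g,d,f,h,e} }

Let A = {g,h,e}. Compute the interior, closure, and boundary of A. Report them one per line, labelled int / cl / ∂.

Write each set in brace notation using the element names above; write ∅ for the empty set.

open subsets of A: ∅, {e}, {g}, {g,e}; so int(A) = {g,e}
closure: X∖int(X∖A) = X∖{b,a,d,f} = {g,h,e}
∂A = {g,h,e} minus {g,e} = {h}

int(A) = {g,e}
cl(A)  = {g,h,e}
∂A     = {h}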